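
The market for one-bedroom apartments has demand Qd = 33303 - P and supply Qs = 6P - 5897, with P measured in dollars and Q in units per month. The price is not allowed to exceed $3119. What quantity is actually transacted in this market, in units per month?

In a free market, 33303 - P = 6P - 5897 gives the equilibrium P* = 5600, Q* = 27703.
The ceiling of 3119 is below the equilibrium price 5600, so it binds.
At P = 3119: Qd = 33303 - 3119 = 30184 and Qs = 6·3119 - 5897 = 12817.
The quantity actually transacted is the short side, supply: 12817.

12817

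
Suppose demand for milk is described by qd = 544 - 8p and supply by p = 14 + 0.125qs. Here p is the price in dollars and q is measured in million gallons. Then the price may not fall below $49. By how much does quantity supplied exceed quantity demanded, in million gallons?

128

Rearranging supply gives qs = 8p - 112. Equilibrium: 544 - 8p = 8p - 112, so 656 = 16p and p* = 41, q* = 216.
The floor of 49 is above the equilibrium price 41, so it binds.
At p = 49: qd = 544 - 8·49 = 152 and qs = 8·49 - 112 = 280.
Surplus = qs - qd = 280 - 152 = 128.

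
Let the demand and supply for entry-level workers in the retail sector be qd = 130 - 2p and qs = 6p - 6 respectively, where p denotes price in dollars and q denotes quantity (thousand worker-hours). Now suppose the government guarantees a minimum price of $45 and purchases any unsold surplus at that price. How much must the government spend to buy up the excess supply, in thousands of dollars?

10080

In a free market, 130 - 2p = 6p - 6 gives the equilibrium p* = 17, q* = 96.
Since 45 > 17, the floor is binding.
At p = 45: qd = 130 - 2·45 = 40 and qs = 6·45 - 6 = 264.
Surplus = qs - qd = 224.
Government expenditure = surplus × support price = 224 × 45 = 10080.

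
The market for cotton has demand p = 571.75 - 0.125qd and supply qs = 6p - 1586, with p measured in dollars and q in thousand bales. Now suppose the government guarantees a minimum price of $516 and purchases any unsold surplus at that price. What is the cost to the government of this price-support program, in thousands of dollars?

549024

Rearranging demand gives qd = 4574 - 8p. Without the control the market clears where 4574 - 8p = 6p - 1586, i.e. p* = 440 and q* = 1054.
Since 516 > 440, the floor is binding.
At p = 516: qd = 4574 - 8·516 = 446 and qs = 6·516 - 1586 = 1510.
Surplus = qs - qd = 1064.
Government expenditure = surplus × support price = 1064 × 516 = 549024.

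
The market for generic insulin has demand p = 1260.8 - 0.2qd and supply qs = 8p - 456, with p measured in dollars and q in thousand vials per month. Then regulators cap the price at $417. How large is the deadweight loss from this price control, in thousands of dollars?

110333.6

Rearranging demand gives qd = 6304 - 5p. In a free market, 6304 - 5p = 8p - 456 gives the equilibrium p* = 520, q* = 3704.
The ceiling of 417 is below the equilibrium price 520, so it binds.
At p = 417: qd = 6304 - 5·417 = 4219 and qs = 8·417 - 456 = 2880.
Quantity traded falls to 2880. At q = 2880 the demand price is (6304 - 2880)/5 = 684.8 and the supply price is (456 + 2880)/8 = 417.
Deadweight loss = ½ · (684.8 - 417) · (3704 - 2880) = ½ · 267.8 · 824 = 110333.6.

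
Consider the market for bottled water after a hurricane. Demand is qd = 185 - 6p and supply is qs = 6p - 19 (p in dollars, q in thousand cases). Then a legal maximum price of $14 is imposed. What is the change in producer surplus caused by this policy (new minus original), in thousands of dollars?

-222

Setting quantity demanded equal to quantity supplied, 185 - 6p = 6p - 19, gives p* = 17 and q* = 83.
The ceiling of 14 is below the equilibrium price 17, so it binds.
At p = 14: qd = 185 - 6·14 = 101 and qs = 6·14 - 19 = 65.
Producer surplus without the control is ½ · (17 - 19/6) · 83 = 6889/12.
With the ceiling, producers sell 65 units at 14, so PS = ½ · (14 - 19/6) · 65 = 4225/12.
Change in producer surplus = 4225/12 - 6889/12 = -222.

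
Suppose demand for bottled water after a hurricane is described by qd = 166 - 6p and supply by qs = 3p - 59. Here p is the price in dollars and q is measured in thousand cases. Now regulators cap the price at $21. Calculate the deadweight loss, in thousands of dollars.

Equilibrium: 166 - 6p = 3p - 59, so 225 = 9p and p* = 25, q* = 16.
The ceiling of 21 is below the equilibrium price 25, so it binds.
At p = 21: qd = 166 - 6·21 = 40 and qs = 3·21 - 59 = 4.
Quantity traded falls to 4. At q = 4 the demand price is (166 - 4)/6 = 27 and the supply price is (59 + 4)/3 = 21.
Deadweight loss = ½ · (27 - 21) · (16 - 4) = ½ · 6 · 12 = 36.

36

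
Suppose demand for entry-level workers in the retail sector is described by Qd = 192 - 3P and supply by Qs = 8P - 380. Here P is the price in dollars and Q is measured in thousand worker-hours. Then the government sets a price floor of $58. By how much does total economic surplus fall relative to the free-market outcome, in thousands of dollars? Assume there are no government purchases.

In a free market, 192 - 3P = 8P - 380 gives the equilibrium P* = 52, Q* = 36.
The floor of 58 is above the equilibrium price 52, so it binds.
At P = 58: Qd = 192 - 3·58 = 18 and Qs = 8·58 - 380 = 84.
Quantity traded falls to 18. At Q = 18 the demand price is (192 - 18)/3 = 58 and the supply price is (380 + 18)/8 = 49.75.
Deadweight loss = ½ · (58 - 49.75) · (36 - 18) = ½ · 8.25 · 18 = 74.25.

74.25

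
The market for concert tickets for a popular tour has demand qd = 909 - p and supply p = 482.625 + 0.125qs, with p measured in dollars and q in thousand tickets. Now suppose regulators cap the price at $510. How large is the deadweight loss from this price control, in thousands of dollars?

Rearranging supply gives qs = 8p - 3861. Without the control the market clears where 909 - p = 8p - 3861, i.e. p* = 530 and q* = 379.
Since 510 < 530, the ceiling is binding.
At p = 510: qd = 909 - 510 = 399 and qs = 8·510 - 3861 = 219.
Quantity traded falls to 219. At q = 219 the demand price is 909 - 219 = 690 and the supply price is (3861 + 219)/8 = 510.
Deadweight loss = ½ · (690 - 510) · (379 - 219) = ½ · 180 · 160 = 14400.

14400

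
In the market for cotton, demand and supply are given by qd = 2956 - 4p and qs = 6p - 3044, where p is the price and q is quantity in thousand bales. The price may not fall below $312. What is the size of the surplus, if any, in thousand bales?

0

Equilibrium: 2956 - 4p = 6p - 3044, so 6000 = 10p and p* = 600, q* = 556.
The floor of 312 is below the equilibrium price 600, so it is not binding; the market clears at p* = 600, q* = 556.
Since the control does not bind, there is no surplus.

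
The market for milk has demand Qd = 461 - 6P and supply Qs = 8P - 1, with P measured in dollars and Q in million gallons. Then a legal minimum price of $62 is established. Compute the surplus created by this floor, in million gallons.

406

Setting quantity demanded equal to quantity supplied, 461 - 6P = 8P - 1, gives P* = 33 and Q* = 263.
The floor of 62 is above the equilibrium price 33, so it binds.
At P = 62: Qd = 461 - 6·62 = 89 and Qs = 8·62 - 1 = 495.
Surplus = Qs - Qd = 495 - 89 = 406.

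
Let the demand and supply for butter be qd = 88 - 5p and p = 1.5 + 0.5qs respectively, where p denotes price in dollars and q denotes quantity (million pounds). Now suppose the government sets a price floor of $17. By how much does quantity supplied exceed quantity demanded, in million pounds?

28

Rearranging supply gives qs = 2p - 3. Setting quantity demanded equal to quantity supplied, 88 - 5p = 2p - 3, gives p* = 13 and q* = 23.
Since 17 > 13, the floor is binding.
At p = 17: qd = 88 - 5·17 = 3 and qs = 2·17 - 3 = 31.
Surplus = qs - qd = 31 - 3 = 28.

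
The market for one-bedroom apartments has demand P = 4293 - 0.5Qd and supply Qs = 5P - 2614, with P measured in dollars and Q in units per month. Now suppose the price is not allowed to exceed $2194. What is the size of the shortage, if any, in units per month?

0

Rearranging demand gives Qd = 8586 - 2P. Without the control the market clears where 8586 - 2P = 5P - 2614, i.e. P* = 1600 and Q* = 5386.
The ceiling of 2194 is above the equilibrium price 1600, so it is not binding; the market clears at P* = 1600, Q* = 5386.
Since the control does not bind, there is no shortage.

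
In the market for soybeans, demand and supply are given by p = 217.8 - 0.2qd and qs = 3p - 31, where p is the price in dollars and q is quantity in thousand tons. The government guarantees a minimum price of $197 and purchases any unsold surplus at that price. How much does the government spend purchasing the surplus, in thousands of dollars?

Rearranging demand gives qd = 1089 - 5p. In a free market, 1089 - 5p = 3p - 31 gives the equilibrium p* = 140, q* = 389.
Since 197 > 140, the floor is binding.
At p = 197: qd = 1089 - 5·197 = 104 and qs = 3·197 - 31 = 560.
Surplus = qs - qd = 456.
Government expenditure = surplus × support price = 456 × 197 = 89832.

89832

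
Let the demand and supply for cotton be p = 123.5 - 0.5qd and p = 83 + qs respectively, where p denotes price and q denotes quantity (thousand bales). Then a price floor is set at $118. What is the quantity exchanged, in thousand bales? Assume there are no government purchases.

Rearranging demand gives qd = 247 - 2p; rearranging supply gives qs = p - 83. Setting quantity demanded equal to quantity supplied, 247 - 2p = p - 83, gives p* = 110 and q* = 27.
Because the floor (118) lies above the market-clearing price, it is binding.
At p = 118: qd = 247 - 2·118 = 11 and qs = 118 - 83 = 35.
The quantity actually transacted is the short side, demand: 11.

11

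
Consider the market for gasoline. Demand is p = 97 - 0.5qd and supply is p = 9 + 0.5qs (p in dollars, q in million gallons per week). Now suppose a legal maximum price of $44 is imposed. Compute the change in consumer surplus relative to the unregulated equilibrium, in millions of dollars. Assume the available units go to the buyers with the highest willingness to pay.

Rearranging demand gives qd = 194 - 2p; rearranging supply gives qs = 2p - 18. Without the control the market clears where 194 - 2p = 2p - 18, i.e. p* = 53 and q* = 88.
Since 44 < 53, the ceiling is binding.
At p = 44: qd = 194 - 2·44 = 106 and qs = 2·44 - 18 = 70.
Consumer surplus without the control is ½ · (97 - 53) · 88 = 1936.
With the ceiling, 70 units are sold at 44 (assume they go to the highest-value buyers). The demand price at q = 70 is 62, so CS = ½ · [(97 - 44) + (62 - 44)] · 70 = 2485.
Change in consumer surplus = 2485 - 1936 = 549.

549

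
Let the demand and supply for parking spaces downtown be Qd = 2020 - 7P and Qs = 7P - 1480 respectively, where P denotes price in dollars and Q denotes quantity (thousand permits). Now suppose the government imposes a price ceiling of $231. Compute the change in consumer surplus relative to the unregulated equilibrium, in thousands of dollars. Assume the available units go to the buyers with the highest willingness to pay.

In a free market, 2020 - 7P = 7P - 1480 gives the equilibrium P* = 250, Q* = 270.
Since 231 < 250, the ceiling is binding.
At P = 231: Qd = 2020 - 7·231 = 403 and Qs = 7·231 - 1480 = 137.
Consumer surplus without the control is ½ · (2020/7 - 250) · 270 = 36450/7.
With the ceiling, 137 units are sold at 231 (assume they go to the highest-value buyers). The demand price at Q = 137 is 269, so CS = ½ · [(2020/7 - 231) + (269 - 231)] · 137 = 91653/14.
Change in consumer surplus = 91653/14 - 36450/7 = 1339.5.

1339.5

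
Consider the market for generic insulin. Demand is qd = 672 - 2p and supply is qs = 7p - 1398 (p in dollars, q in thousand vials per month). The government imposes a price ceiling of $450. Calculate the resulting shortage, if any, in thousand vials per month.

Without the control the market clears where 672 - 2p = 7p - 1398, i.e. p* = 230 and q* = 212.
The ceiling of 450 is above the equilibrium price 230, so it is not binding; the market clears at p* = 230, q* = 212.
Since the control does not bind, there is no shortage.

0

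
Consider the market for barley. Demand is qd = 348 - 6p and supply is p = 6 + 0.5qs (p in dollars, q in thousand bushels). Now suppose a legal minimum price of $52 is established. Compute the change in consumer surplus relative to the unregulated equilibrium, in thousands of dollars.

-399

Rearranging supply gives qs = 2p - 12. Setting quantity demanded equal to quantity supplied, 348 - 6p = 2p - 12, gives p* = 45 and q* = 78.
Since 52 > 45, the floor is binding.
At p = 52: qd = 348 - 6·52 = 36 and qs = 2·52 - 12 = 92.
Consumer surplus without the control is ½ · (58 - 45) · 78 = 507.
With the floor, consumers buy 36 units at 52, so CS = ½ · (58 - 52) · 36 = 108.
Change in consumer surplus = 108 - 507 = -399.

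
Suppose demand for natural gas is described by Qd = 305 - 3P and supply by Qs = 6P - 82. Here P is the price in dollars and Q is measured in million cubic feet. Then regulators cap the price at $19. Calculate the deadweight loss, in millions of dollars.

5184

Without the control the market clears where 305 - 3P = 6P - 82, i.e. P* = 43 and Q* = 176.
Since 19 < 43, the ceiling is binding.
At P = 19: Qd = 305 - 3·19 = 248 and Qs = 6·19 - 82 = 32.
Quantity traded falls to 32. At Q = 32 the demand price is (305 - 32)/3 = 91 and the supply price is (82 + 32)/6 = 19.
Deadweight loss = ½ · (91 - 19) · (176 - 32) = ½ · 72 · 144 = 5184.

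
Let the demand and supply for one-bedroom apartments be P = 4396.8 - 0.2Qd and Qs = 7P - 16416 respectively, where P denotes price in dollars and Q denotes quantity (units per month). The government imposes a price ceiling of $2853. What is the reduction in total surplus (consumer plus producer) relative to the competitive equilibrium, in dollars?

1011435.6

Rearranging demand gives Qd = 21984 - 5P. Setting quantity demanded equal to quantity supplied, 21984 - 5P = 7P - 16416, gives P* = 3200 and Q* = 5984.
Because the ceiling (2853) lies below the market-clearing price, it is binding.
At P = 2853: Qd = 21984 - 5·2853 = 7719 and Qs = 7·2853 - 16416 = 3555.
Quantity traded falls to 3555. At Q = 3555 the demand price is (21984 - 3555)/5 = 3685.8 and the supply price is (16416 + 3555)/7 = 2853.
Deadweight loss = ½ · (3685.8 - 2853) · (5984 - 3555) = ½ · 832.8 · 2429 = 1011435.6.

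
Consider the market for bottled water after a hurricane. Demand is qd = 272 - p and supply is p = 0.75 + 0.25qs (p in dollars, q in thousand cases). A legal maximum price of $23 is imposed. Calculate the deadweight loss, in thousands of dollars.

Rearranging supply gives qs = 4p - 3. In a free market, 272 - p = 4p - 3 gives the equilibrium p* = 55, q* = 217.
Because the ceiling (23) lies below the market-clearing price, it is binding.
At p = 23: qd = 272 - 23 = 249 and qs = 4·23 - 3 = 89.
Quantity traded falls to 89. At q = 89 the demand price is 272 - 89 = 183 and the supply price is (3 + 89)/4 = 23.
Deadweight loss = ½ · (183 - 23) · (217 - 89) = ½ · 160 · 128 = 10240.

10240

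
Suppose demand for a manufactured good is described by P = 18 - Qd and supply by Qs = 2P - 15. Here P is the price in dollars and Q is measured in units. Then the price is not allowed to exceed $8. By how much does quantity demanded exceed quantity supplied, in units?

9

Rearranging demand gives Qd = 18 - P. In a free market, 18 - P = 2P - 15 gives the equilibrium P* = 11, Q* = 7.
The ceiling of 8 is below the equilibrium price 11, so it binds.
At P = 8: Qd = 18 - 8 = 10 and Qs = 2·8 - 15 = 1.
Shortage = Qd - Qs = 10 - 1 = 9.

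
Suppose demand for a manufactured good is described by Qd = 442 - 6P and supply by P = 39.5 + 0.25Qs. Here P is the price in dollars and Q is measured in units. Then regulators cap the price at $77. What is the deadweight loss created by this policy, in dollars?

Rearranging supply gives Qs = 4P - 158. Without the control the market clears where 442 - 6P = 4P - 158, i.e. P* = 60 and Q* = 82.
The ceiling of 77 is above the equilibrium price 60, so it is not binding; the market clears at P* = 60, Q* = 82.
Since the control does not bind, no trades are prevented and deadweight loss is zero.

0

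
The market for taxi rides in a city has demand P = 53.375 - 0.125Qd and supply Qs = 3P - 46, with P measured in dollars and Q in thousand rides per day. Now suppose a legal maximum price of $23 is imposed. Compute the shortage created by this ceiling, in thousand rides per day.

Rearranging demand gives Qd = 427 - 8P. In a free market, 427 - 8P = 3P - 46 gives the equilibrium P* = 43, Q* = 83.
Because the ceiling (23) lies below the market-clearing price, it is binding.
At P = 23: Qd = 427 - 8·23 = 243 and Qs = 3·23 - 46 = 23.
Shortage = Qd - Qs = 243 - 23 = 220.

220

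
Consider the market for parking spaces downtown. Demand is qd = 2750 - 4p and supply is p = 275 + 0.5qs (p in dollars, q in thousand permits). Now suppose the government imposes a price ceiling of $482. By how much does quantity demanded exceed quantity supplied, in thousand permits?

Rearranging supply gives qs = 2p - 550. In a free market, 2750 - 4p = 2p - 550 gives the equilibrium p* = 550, q* = 550.
Since 482 < 550, the ceiling is binding.
At p = 482: qd = 2750 - 4·482 = 822 and qs = 2·482 - 550 = 414.
Shortage = qd - qs = 822 - 414 = 408.

408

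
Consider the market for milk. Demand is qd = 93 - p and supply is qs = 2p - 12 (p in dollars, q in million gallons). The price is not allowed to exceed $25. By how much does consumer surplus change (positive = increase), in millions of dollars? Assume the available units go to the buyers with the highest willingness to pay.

In a free market, 93 - p = 2p - 12 gives the equilibrium p* = 35, q* = 58.
The ceiling of 25 is below the equilibrium price 35, so it binds.
At p = 25: qd = 93 - 25 = 68 and qs = 2·25 - 12 = 38.
Consumer surplus without the control is ½ · (93 - 35) · 58 = 1682.
With the ceiling, 38 units are sold at 25 (assume they go to the highest-value buyers). The demand price at q = 38 is 55, so CS = ½ · [(93 - 25) + (55 - 25)] · 38 = 1862.
Change in consumer surplus = 1862 - 1682 = 180.

180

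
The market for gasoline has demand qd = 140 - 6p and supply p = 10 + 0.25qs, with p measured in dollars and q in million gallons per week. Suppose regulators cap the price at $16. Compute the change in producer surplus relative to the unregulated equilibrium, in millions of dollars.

Rearranging supply gives qs = 4p - 40. Without the control the market clears where 140 - 6p = 4p - 40, i.e. p* = 18 and q* = 32.
Because the ceiling (16) lies below the market-clearing price, it is binding.
At p = 16: qd = 140 - 6·16 = 44 and qs = 4·16 - 40 = 24.
Producer surplus without the control is ½ · (18 - 10) · 32 = 128.
With the ceiling, producers sell 24 units at 16, so PS = ½ · (16 - 10) · 24 = 72.
Change in producer surplus = 72 - 128 = -56.

-56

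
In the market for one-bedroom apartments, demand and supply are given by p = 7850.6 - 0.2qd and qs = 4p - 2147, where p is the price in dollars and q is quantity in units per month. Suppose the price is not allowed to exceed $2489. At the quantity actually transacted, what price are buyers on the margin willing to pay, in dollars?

6288.8

Rearranging demand gives qd = 39253 - 5p. Equilibrium: 39253 - 5p = 4p - 2147, so 41400 = 9p and p* = 4600, q* = 16253.
Because the ceiling (2489) lies below the market-clearing price, it is binding.
At p = 2489: qd = 39253 - 5·2489 = 26808 and qs = 4·2489 - 2147 = 7809.
Only 7809 units reach the market. On the demand curve, the marginal buyer's willingness to pay at q = 7809 is (39253 - 7809)/5 = 6288.8.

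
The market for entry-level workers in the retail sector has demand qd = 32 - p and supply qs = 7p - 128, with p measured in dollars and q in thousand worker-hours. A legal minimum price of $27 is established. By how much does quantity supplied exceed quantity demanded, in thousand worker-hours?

56

Without the control the market clears where 32 - p = 7p - 128, i.e. p* = 20 and q* = 12.
Because the floor (27) lies above the market-clearing price, it is binding.
At p = 27: qd = 32 - 27 = 5 and qs = 7·27 - 128 = 61.
Surplus = qs - qd = 61 - 5 = 56.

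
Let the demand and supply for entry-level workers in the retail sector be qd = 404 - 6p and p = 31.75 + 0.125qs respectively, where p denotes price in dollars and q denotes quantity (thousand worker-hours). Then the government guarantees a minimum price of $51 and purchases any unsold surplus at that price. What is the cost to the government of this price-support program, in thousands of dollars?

2856

Rearranging supply gives qs = 8p - 254. Setting quantity demanded equal to quantity supplied, 404 - 6p = 8p - 254, gives p* = 47 and q* = 122.
The floor of 51 is above the equilibrium price 47, so it binds.
At p = 51: qd = 404 - 6·51 = 98 and qs = 8·51 - 254 = 154.
Surplus = qs - qd = 56.
Government expenditure = surplus × support price = 56 × 51 = 2856.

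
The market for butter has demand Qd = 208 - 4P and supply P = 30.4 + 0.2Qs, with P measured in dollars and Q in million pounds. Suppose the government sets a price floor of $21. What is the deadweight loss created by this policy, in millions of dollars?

Rearranging supply gives Qs = 5P - 152. Equilibrium: 208 - 4P = 5P - 152, so 360 = 9P and P* = 40, Q* = 48.
The floor of 21 is below the equilibrium price 40, so it is not binding; the market clears at P* = 40, Q* = 48.
Since the control does not bind, no trades are prevented and deadweight loss is zero.

0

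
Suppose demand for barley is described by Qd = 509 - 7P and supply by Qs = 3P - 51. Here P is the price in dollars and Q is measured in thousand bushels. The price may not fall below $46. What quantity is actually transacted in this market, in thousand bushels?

117

Without the control the market clears where 509 - 7P = 3P - 51, i.e. P* = 56 and Q* = 117.
Since 46 is below P* = 56, the floor does not bind and the free-market outcome prevails.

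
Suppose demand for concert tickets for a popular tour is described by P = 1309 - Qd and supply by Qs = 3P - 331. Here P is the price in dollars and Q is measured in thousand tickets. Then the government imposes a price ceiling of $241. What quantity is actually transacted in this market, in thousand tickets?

Rearranging demand gives Qd = 1309 - P. Equilibrium: 1309 - P = 3P - 331, so 1640 = 4P and P* = 410, Q* = 899.
Because the ceiling (241) lies below the market-clearing price, it is binding.
At P = 241: Qd = 1309 - 241 = 1068 and Qs = 3·241 - 331 = 392.
The quantity actually transacted is the short side, supply: 392.

392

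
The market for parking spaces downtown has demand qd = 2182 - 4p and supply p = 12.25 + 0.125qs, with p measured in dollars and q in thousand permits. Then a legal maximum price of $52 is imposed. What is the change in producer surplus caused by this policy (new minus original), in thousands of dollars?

-120060

Rearranging supply gives qs = 8p - 98. Setting quantity demanded equal to quantity supplied, 2182 - 4p = 8p - 98, gives p* = 190 and q* = 1422.
Since 52 < 190, the ceiling is binding.
At p = 52: qd = 2182 - 4·52 = 1974 and qs = 8·52 - 98 = 318.
Producer surplus without the control is ½ · (190 - 12.25) · 1422 = 126380.25.
With the ceiling, producers sell 318 units at 52, so PS = ½ · (52 - 12.25) · 318 = 6320.25.
Change in producer surplus = 6320.25 - 126380.25 = -120060.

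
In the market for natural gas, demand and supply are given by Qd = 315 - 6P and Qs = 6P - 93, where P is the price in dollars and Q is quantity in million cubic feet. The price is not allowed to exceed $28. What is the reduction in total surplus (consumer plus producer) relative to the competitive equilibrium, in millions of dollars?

In a free market, 315 - 6P = 6P - 93 gives the equilibrium P* = 34, Q* = 111.
Since 28 < 34, the ceiling is binding.
At P = 28: Qd = 315 - 6·28 = 147 and Qs = 6·28 - 93 = 75.
Quantity traded falls to 75. At Q = 75 the demand price is (315 - 75)/6 = 40 and the supply price is (93 + 75)/6 = 28.
Deadweight loss = ½ · (40 - 28) · (111 - 75) = ½ · 12 · 36 = 216.

216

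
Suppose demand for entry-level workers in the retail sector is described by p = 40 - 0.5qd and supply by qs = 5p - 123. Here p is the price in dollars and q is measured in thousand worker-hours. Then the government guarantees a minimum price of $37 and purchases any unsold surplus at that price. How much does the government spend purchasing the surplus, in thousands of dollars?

Rearranging demand gives qd = 80 - 2p. Setting quantity demanded equal to quantity supplied, 80 - 2p = 5p - 123, gives p* = 29 and q* = 22.
The floor of 37 is above the equilibrium price 29, so it binds.
At p = 37: qd = 80 - 2·37 = 6 and qs = 5·37 - 123 = 62.
Surplus = qs - qd = 56.
Government expenditure = surplus × support price = 56 × 37 = 2072.

2072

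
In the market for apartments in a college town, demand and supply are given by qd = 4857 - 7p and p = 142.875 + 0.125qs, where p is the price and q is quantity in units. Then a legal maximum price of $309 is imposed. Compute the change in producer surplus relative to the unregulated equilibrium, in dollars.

Rearranging supply gives qs = 8p - 1143. Equilibrium: 4857 - 7p = 8p - 1143, so 6000 = 15p and p* = 400, q* = 2057.
The ceiling of 309 is below the equilibrium price 400, so it binds.
At p = 309: qd = 4857 - 7·309 = 2694 and qs = 8·309 - 1143 = 1329.
Producer surplus without the control is ½ · (400 - 142.875) · 2057 = 264453.0625.
With the ceiling, producers sell 1329 units at 309, so PS = ½ · (309 - 142.875) · 1329 = 110390.0625.
Change in producer surplus = 110390.0625 - 264453.0625 = -154063.

-154063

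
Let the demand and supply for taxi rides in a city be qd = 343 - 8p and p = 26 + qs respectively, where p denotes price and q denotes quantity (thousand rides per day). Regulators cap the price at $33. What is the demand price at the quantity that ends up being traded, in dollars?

Rearranging supply gives qs = p - 26. Without the control the market clears where 343 - 8p = p - 26, i.e. p* = 41 and q* = 15.
Since 33 < 41, the ceiling is binding.
At p = 33: qd = 343 - 8·33 = 79 and qs = 33 - 26 = 7.
Only 7 units reach the market. On the demand curve, the marginal buyer's willingness to pay at q = 7 is (343 - 7)/8 = 42.

42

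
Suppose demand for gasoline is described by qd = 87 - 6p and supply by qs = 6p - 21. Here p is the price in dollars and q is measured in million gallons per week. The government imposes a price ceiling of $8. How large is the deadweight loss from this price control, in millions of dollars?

6

In a free market, 87 - 6p = 6p - 21 gives the equilibrium p* = 9, q* = 33.
Because the ceiling (8) lies below the market-clearing price, it is binding.
At p = 8: qd = 87 - 6·8 = 39 and qs = 6·8 - 21 = 27.
Quantity traded falls to 27. At q = 27 the demand price is (87 - 27)/6 = 10 and the supply price is (21 + 27)/6 = 8.
Deadweight loss = ½ · (10 - 8) · (33 - 27) = ½ · 2 · 6 = 6.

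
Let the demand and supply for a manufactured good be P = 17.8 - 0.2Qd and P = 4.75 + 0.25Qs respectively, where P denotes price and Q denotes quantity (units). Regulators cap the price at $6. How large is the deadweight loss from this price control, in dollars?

Rearranging demand gives Qd = 89 - 5P; rearranging supply gives Qs = 4P - 19. Equilibrium: 89 - 5P = 4P - 19, so 108 = 9P and P* = 12, Q* = 29.
Because the ceiling (6) lies below the market-clearing price, it is binding.
At P = 6: Qd = 89 - 5·6 = 59 and Qs = 4·6 - 19 = 5.
Quantity traded falls to 5. At Q = 5 the demand price is (89 - 5)/5 = 16.8 and the supply price is (19 + 5)/4 = 6.
Deadweight loss = ½ · (16.8 - 6) · (29 - 5) = ½ · 10.8 · 24 = 129.6.

129.6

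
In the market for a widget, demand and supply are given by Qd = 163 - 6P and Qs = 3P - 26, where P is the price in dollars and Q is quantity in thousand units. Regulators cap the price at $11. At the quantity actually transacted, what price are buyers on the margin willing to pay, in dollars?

26

Equilibrium: 163 - 6P = 3P - 26, so 189 = 9P and P* = 21, Q* = 37.
The ceiling of 11 is below the equilibrium price 21, so it binds.
At P = 11: Qd = 163 - 6·11 = 97 and Qs = 3·11 - 26 = 7.
Only 7 units reach the market. On the demand curve, the marginal buyer's willingness to pay at Q = 7 is (163 - 7)/6 = 26.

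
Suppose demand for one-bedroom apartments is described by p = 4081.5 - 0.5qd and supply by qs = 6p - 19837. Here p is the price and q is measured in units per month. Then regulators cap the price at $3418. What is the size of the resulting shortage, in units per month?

656

Rearranging demand gives qd = 8163 - 2p. Equilibrium: 8163 - 2p = 6p - 19837, so 28000 = 8p and p* = 3500, q* = 1163.
Since 3418 < 3500, the ceiling is binding.
At p = 3418: qd = 8163 - 2·3418 = 1327 and qs = 6·3418 - 19837 = 671.
Shortage = qd - qs = 1327 - 671 = 656.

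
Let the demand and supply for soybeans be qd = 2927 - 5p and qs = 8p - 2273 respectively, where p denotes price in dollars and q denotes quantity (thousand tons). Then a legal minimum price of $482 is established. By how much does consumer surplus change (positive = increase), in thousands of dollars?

-59204

Equilibrium: 2927 - 5p = 8p - 2273, so 5200 = 13p and p* = 400, q* = 927.
Because the floor (482) lies above the market-clearing price, it is binding.
At p = 482: qd = 2927 - 5·482 = 517 and qs = 8·482 - 2273 = 1583.
Consumer surplus without the control is ½ · (585.4 - 400) · 927 = 85932.9.
With the floor, consumers buy 517 units at 482, so CS = ½ · (585.4 - 482) · 517 = 26728.9.
Change in consumer surplus = 26728.9 - 85932.9 = -59204.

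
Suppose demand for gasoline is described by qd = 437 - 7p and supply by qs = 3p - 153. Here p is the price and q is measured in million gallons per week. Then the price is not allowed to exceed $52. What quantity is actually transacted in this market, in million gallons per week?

In a free market, 437 - 7p = 3p - 153 gives the equilibrium p* = 59, q* = 24.
The ceiling of 52 is below the equilibrium price 59, so it binds.
At p = 52: qd = 437 - 7·52 = 73 and qs = 3·52 - 153 = 3.
The quantity actually transacted is the short side, supply: 3.

3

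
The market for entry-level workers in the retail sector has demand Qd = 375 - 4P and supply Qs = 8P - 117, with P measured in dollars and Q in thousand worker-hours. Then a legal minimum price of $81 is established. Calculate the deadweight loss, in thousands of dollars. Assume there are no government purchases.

4800

In a free market, 375 - 4P = 8P - 117 gives the equilibrium P* = 41, Q* = 211.
Since 81 > 41, the floor is binding.
At P = 81: Qd = 375 - 4·81 = 51 and Qs = 8·81 - 117 = 531.
Quantity traded falls to 51. At Q = 51 the demand price is (375 - 51)/4 = 81 and the supply price is (117 + 51)/8 = 21.
Deadweight loss = ½ · (81 - 21) · (211 - 51) = ½ · 60 · 160 = 4800.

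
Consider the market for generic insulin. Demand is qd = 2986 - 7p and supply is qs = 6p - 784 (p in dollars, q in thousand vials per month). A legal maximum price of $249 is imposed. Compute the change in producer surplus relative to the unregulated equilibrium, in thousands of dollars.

Without the control the market clears where 2986 - 7p = 6p - 784, i.e. p* = 290 and q* = 956.
Because the ceiling (249) lies below the market-clearing price, it is binding.
At p = 249: qd = 2986 - 7·249 = 1243 and qs = 6·249 - 784 = 710.
Producer surplus without the control is ½ · (290 - 392/3) · 956 = 228484/3.
With the ceiling, producers sell 710 units at 249, so PS = ½ · (249 - 392/3) · 710 = 126025/3.
Change in producer surplus = 126025/3 - 228484/3 = -34153.

-34153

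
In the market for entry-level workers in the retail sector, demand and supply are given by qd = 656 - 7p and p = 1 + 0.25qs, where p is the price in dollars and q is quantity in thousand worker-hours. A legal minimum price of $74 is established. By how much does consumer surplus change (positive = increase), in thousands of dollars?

Rearranging supply gives qs = 4p - 4. In a free market, 656 - 7p = 4p - 4 gives the equilibrium p* = 60, q* = 236.
Because the floor (74) lies above the market-clearing price, it is binding.
At p = 74: qd = 656 - 7·74 = 138 and qs = 4·74 - 4 = 292.
Consumer surplus without the control is ½ · (656/7 - 60) · 236 = 27848/7.
With the floor, consumers buy 138 units at 74, so CS = ½ · (656/7 - 74) · 138 = 9522/7.
Change in consumer surplus = 9522/7 - 27848/7 = -2618.

-2618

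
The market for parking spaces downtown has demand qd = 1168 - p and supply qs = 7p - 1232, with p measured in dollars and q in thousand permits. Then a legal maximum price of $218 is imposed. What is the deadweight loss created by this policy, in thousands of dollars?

Without the control the market clears where 1168 - p = 7p - 1232, i.e. p* = 300 and q* = 868.
Because the ceiling (218) lies below the market-clearing price, it is binding.
At p = 218: qd = 1168 - 218 = 950 and qs = 7·218 - 1232 = 294.
Quantity traded falls to 294. At q = 294 the demand price is 1168 - 294 = 874 and the supply price is (1232 + 294)/7 = 218.
Deadweight loss = ½ · (874 - 218) · (868 - 294) = ½ · 656 · 574 = 188272.

188272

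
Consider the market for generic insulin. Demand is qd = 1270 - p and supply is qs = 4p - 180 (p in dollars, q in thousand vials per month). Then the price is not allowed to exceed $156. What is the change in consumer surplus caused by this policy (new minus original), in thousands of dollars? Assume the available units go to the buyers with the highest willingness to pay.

-84152

Without the control the market clears where 1270 - p = 4p - 180, i.e. p* = 290 and q* = 980.
Because the ceiling (156) lies below the market-clearing price, it is binding.
At p = 156: qd = 1270 - 156 = 1114 and qs = 4·156 - 180 = 444.
Consumer surplus without the control is ½ · (1270 - 290) · 980 = 480200.
With the ceiling, 444 units are sold at 156 (assume they go to the highest-value buyers). The demand price at q = 444 is 826, so CS = ½ · [(1270 - 156) + (826 - 156)] · 444 = 396048.
Change in consumer surplus = 396048 - 480200 = -84152.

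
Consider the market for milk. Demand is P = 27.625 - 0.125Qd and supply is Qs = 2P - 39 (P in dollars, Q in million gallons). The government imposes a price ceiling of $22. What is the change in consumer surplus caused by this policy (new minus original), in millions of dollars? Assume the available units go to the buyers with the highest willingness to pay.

Rearranging demand gives Qd = 221 - 8P. Setting quantity demanded equal to quantity supplied, 221 - 8P = 2P - 39, gives P* = 26 and Q* = 13.
Since 22 < 26, the ceiling is binding.
At P = 22: Qd = 221 - 8·22 = 45 and Qs = 2·22 - 39 = 5.
Consumer surplus without the control is ½ · (27.625 - 26) · 13 = 10.5625.
With the ceiling, 5 units are sold at 22 (assume they go to the highest-value buyers). The demand price at Q = 5 is 27, so CS = ½ · [(27.625 - 22) + (27 - 22)] · 5 = 26.5625.
Change in consumer surplus = 26.5625 - 10.5625 = 16.

16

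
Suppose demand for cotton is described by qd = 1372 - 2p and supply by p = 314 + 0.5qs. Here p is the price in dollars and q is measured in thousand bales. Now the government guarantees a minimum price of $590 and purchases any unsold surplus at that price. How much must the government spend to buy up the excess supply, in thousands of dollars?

212400

Rearranging supply gives qs = 2p - 628. Setting quantity demanded equal to quantity supplied, 1372 - 2p = 2p - 628, gives p* = 500 and q* = 372.
The floor of 590 is above the equilibrium price 500, so it binds.
At p = 590: qd = 1372 - 2·590 = 192 and qs = 2·590 - 628 = 552.
Surplus = qs - qd = 360.
Government expenditure = surplus × support price = 360 × 590 = 212400.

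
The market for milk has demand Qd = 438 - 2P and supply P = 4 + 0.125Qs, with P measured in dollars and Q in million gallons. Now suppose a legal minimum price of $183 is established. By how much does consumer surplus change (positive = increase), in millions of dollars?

Rearranging supply gives Qs = 8P - 32. Equilibrium: 438 - 2P = 8P - 32, so 470 = 10P and P* = 47, Q* = 344.
Since 183 > 47, the floor is binding.
At P = 183: Qd = 438 - 2·183 = 72 and Qs = 8·183 - 32 = 1432.
Consumer surplus without the control is ½ · (219 - 47) · 344 = 29584.
With the floor, consumers buy 72 units at 183, so CS = ½ · (219 - 183) · 72 = 1296.
Change in consumer surplus = 1296 - 29584 = -28288.

-28288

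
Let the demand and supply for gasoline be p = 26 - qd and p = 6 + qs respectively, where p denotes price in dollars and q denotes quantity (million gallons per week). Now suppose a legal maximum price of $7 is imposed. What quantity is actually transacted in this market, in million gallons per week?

1

Rearranging demand gives qd = 26 - p; rearranging supply gives qs = p - 6. Setting quantity demanded equal to quantity supplied, 26 - p = p - 6, gives p* = 16 and q* = 10.
Because the ceiling (7) lies below the market-clearing price, it is binding.
At p = 7: qd = 26 - 7 = 19 and qs = 7 - 6 = 1.
The quantity actually transacted is the short side, supply: 1.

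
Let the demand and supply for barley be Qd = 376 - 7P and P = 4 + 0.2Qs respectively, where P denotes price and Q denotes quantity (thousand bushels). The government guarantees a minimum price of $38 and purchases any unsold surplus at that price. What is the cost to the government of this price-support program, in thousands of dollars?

2280

Rearranging supply gives Qs = 5P - 20. Without the control the market clears where 376 - 7P = 5P - 20, i.e. P* = 33 and Q* = 145.
Because the floor (38) lies above the market-clearing price, it is binding.
At P = 38: Qd = 376 - 7·38 = 110 and Qs = 5·38 - 20 = 170.
Surplus = Qs - Qd = 60.
Government expenditure = surplus × support price = 60 × 38 = 2280.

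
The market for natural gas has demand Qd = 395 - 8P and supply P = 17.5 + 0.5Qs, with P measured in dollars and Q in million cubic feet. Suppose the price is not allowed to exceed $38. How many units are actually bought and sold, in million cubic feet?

Rearranging supply gives Qs = 2P - 35. Without the control the market clears where 395 - 8P = 2P - 35, i.e. P* = 43 and Q* = 51.
Since 38 < 43, the ceiling is binding.
At P = 38: Qd = 395 - 8·38 = 91 and Qs = 2·38 - 35 = 41.
The quantity actually transacted is the short side, supply: 41.

41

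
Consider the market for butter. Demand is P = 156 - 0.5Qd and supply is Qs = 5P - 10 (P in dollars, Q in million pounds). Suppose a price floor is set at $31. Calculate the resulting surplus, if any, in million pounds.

Rearranging demand gives Qd = 312 - 2P. In a free market, 312 - 2P = 5P - 10 gives the equilibrium P* = 46, Q* = 220.
The floor of 31 is below the equilibrium price 46, so it is not binding; the market clears at P* = 46, Q* = 220.
Since the control does not bind, there is no surplus.

0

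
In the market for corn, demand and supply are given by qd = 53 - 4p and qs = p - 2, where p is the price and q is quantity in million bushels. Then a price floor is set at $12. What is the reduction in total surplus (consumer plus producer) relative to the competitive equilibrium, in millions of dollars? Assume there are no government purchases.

In a free market, 53 - 4p = p - 2 gives the equilibrium p* = 11, q* = 9.
Because the floor (12) lies above the market-clearing price, it is binding.
At p = 12: qd = 53 - 4·12 = 5 and qs = 12 - 2 = 10.
Quantity traded falls to 5. At q = 5 the demand price is (53 - 5)/4 = 12 and the supply price is 2 + 5 = 7.
Deadweight loss = ½ · (12 - 7) · (9 - 5) = ½ · 5 · 4 = 10.

10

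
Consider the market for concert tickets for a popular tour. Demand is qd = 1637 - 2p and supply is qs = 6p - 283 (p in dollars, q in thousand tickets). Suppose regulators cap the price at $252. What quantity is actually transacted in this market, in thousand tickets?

Without the control the market clears where 1637 - 2p = 6p - 283, i.e. p* = 240 and q* = 1157.
The ceiling of 252 is above the equilibrium price 240, so it is not binding; the market clears at p* = 240, q* = 1157.

1157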